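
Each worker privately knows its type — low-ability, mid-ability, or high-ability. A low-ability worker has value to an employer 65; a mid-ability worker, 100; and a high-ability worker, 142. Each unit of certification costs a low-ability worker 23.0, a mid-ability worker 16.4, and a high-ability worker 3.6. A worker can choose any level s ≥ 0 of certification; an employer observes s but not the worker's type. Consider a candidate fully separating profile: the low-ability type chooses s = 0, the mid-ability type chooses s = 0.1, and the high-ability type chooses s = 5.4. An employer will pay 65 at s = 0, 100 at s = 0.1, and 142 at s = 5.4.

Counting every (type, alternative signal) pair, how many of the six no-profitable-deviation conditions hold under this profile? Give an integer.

High-ability (own payoff 142 − 3.6×5.4 = 122.56): to s=0 gives 65 → no gain ✓; to s=0.1 gives 100 − 3.6×0.1 = 99.64 → no gain ✓.
Low-ability (own payoff 65): to s=0.1 gives 100 − 23.0×0.1 = 97.7 → profitable ✗; to s=5.4 gives 142 − 23.0×5.4 = 17.8 → no gain ✓.
Mid-ability (own payoff 100 − 16.4×0.1 = 98.36): to s=0 gives 65 → no gain ✓; to s=5.4 gives 142 − 16.4×5.4 = 53.44 → no gain ✓.
5 of the 6 constraints hold; not an equilibrium.

5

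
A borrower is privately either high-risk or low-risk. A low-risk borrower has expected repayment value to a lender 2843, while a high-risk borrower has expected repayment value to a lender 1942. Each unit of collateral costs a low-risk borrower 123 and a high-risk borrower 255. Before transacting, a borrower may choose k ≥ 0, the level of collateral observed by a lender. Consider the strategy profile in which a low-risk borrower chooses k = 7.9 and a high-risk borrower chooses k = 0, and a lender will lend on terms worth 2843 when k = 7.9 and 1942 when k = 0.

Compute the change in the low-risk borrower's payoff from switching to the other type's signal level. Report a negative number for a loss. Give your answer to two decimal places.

70.70

Playing k = 7.9 the low-risk borrower receives 2843 − 123 × 7.9 = 1871.3.
Deviating to k = 0 yields 1942 instead.
Gain from deviating: 1942 − 1871.3 = 70.70.
The gain is positive, so the low-risk type's incentive-compatibility constraint is violated — this profile is not a separating equilibrium.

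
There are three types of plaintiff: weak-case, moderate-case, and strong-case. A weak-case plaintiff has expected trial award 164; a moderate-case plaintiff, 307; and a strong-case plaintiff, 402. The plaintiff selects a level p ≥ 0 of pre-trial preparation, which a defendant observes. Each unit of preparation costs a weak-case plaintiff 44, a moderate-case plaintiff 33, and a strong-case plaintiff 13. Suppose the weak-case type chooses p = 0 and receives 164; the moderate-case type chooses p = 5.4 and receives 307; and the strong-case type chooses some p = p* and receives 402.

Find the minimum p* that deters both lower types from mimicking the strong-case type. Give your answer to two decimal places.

Weak-case type (on-path payoff 164) won't mimic when 164 ≥ 402 − 44·p*, i.e. p* ≥ 5.41.
Moderate-case type (on-path payoff 307 − 33×5.4 = 128.8) won't mimic when 128.8 ≥ 402 − 33·p*, i.e. p* ≥ 8.28.
Both must hold, so p* = max(5.41, 8.28) = 8.28. The moderate-case type's constraint binds.

8.28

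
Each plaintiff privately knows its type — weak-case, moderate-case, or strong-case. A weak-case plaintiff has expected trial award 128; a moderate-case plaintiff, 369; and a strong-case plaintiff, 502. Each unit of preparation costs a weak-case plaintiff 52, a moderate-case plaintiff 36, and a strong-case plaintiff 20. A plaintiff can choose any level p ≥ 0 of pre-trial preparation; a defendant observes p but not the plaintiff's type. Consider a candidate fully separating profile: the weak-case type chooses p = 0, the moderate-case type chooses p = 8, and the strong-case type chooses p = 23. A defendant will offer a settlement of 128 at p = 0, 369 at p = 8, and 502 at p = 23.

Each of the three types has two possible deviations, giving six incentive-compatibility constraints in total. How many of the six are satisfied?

Strong-case (own payoff 502 − 20×23 = 42): to p=0 gives 128 → profitable ✗; to p=8 gives 369 − 20×8 = 209 → profitable ✗.
Weak-case (own payoff 128): to p=8 gives 369 − 52×8 = -47 → no gain ✓; to p=23 gives 502 − 52×23 = -694 → no gain ✓.
Moderate-case (own payoff 369 − 36×8 = 81): to p=0 gives 128 → profitable ✗; to p=23 gives 502 − 36×23 = -326 → no gain ✓.
3 of the 6 constraints hold; not an equilibrium.

3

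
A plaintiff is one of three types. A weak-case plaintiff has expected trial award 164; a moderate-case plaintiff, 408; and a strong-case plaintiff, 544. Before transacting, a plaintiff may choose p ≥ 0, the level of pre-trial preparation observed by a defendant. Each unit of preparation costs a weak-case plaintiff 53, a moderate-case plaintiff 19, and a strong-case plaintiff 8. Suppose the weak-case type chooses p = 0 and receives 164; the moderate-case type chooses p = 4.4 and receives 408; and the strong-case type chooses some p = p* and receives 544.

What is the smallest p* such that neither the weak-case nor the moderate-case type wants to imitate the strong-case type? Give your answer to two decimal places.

11.56

Weak-case type (on-path payoff 164) won't mimic when 164 ≥ 544 − 53·p*, i.e. p* ≥ 7.17.
Moderate-case type (on-path payoff 408 − 19×4.4 = 324.4) won't mimic when 324.4 ≥ 544 − 19·p*, i.e. p* ≥ 11.56.
Both must hold, so p* = max(7.17, 11.56) = 11.56. The moderate-case type's constraint binds.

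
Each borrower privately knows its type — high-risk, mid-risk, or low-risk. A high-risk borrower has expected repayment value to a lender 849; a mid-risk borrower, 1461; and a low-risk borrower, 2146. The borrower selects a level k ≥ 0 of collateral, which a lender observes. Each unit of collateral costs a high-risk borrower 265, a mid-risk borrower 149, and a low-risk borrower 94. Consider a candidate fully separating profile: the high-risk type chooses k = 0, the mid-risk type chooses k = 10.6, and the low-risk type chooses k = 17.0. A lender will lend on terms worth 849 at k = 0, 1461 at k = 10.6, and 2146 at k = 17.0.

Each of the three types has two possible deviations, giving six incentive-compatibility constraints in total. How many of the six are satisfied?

Low-risk (own payoff 2146 − 94×17.0 = 548): to k=0 gives 849 → profitable ✗; to k=10.6 gives 1461 − 94×10.6 = 464.6 → no gain ✓.
High-risk (own payoff 849): to k=10.6 gives 1461 − 265×10.6 = -1348 → no gain ✓; to k=17.0 gives 2146 − 265×17.0 = -2359 → no gain ✓.
Mid-risk (own payoff 1461 − 149×10.6 = -118.4): to k=0 gives 849 → profitable ✗; to k=17.0 gives 2146 − 149×17.0 = -387 → no gain ✓.
4 of the 6 constraints hold; not an equilibrium.

4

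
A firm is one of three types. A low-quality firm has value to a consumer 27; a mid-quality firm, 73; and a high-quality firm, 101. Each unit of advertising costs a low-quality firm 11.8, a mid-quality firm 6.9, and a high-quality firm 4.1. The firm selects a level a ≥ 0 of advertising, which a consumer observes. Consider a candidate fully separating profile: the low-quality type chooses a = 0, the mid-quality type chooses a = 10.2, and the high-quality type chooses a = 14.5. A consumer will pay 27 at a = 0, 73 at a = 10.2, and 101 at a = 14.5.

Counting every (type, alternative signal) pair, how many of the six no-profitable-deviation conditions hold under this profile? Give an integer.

High-quality (own payoff 101 − 4.1×14.5 = 41.55): to a=0 gives 27 → no gain ✓; to a=10.2 gives 73 − 4.1×10.2 = 31.18 → no gain ✓.
Low-quality (own payoff 27): to a=10.2 gives 73 − 11.8×10.2 = -47.36 → no gain ✓; to a=14.5 gives 101 − 11.8×14.5 = -70.1 → no gain ✓.
Mid-quality (own payoff 73 − 6.9×10.2 = 2.62): to a=0 gives 27 → profitable ✗; to a=14.5 gives 101 − 6.9×14.5 = 0.95 → no gain ✓.
5 of the 6 constraints hold; not an equilibrium.

5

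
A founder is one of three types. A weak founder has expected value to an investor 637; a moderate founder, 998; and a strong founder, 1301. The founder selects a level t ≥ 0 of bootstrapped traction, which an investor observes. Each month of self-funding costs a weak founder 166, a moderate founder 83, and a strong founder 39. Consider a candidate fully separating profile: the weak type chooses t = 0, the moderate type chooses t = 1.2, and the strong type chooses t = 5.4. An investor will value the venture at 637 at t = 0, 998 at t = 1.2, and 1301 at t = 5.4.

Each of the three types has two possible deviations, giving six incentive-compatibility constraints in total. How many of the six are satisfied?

5

Strong (own payoff 1301 − 39×5.4 = 1090.4): to t=0 gives 637 → no gain ✓; to t=1.2 gives 998 − 39×1.2 = 951.2 → no gain ✓.
Weak (own payoff 637): to t=1.2 gives 998 − 166×1.2 = 798.8 → profitable ✗; to t=5.4 gives 1301 − 166×5.4 = 404.6 → no gain ✓.
Moderate (own payoff 998 − 83×1.2 = 898.4): to t=0 gives 637 → no gain ✓; to t=5.4 gives 1301 − 83×5.4 = 852.8 → no gain ✓.
5 of the 6 constraints hold; not an equilibrium.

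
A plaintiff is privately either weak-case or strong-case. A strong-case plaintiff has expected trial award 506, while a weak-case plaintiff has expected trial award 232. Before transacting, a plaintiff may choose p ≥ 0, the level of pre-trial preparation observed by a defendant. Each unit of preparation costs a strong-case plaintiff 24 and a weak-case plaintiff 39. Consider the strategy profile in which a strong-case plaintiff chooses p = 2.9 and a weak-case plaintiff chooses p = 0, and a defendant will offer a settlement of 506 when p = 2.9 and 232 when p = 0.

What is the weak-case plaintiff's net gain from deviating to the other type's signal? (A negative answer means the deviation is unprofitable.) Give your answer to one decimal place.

Playing p = 0 the weak-case plaintiff receives 232.
Deviating to p = 2.9 brings payment 506 at cost 39 × 2.9 = 113.1, netting 392.9.
Gain from deviating: 392.9 − 232 = 160.9.
The gain is positive, so the weak-case type's incentive-compatibility constraint is violated — this profile is not a separating equilibrium.

160.9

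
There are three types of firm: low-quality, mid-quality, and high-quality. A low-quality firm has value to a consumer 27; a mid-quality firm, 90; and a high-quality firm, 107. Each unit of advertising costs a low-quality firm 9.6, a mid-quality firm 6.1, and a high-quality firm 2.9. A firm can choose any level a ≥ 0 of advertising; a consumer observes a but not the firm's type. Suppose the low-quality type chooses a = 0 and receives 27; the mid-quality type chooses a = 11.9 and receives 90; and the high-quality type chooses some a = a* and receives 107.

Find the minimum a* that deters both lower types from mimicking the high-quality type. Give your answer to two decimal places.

Low-quality type (on-path payoff 27) won't mimic when 27 ≥ 107 − 9.6·a*, i.e. a* ≥ 8.33.
Mid-quality type (on-path payoff 90 − 6.1×11.9 = 17.41) won't mimic when 17.41 ≥ 107 − 6.1·a*, i.e. a* ≥ 14.69.
Both must hold, so a* = max(8.33, 14.69) = 14.69. The mid-quality type's constraint binds.

14.69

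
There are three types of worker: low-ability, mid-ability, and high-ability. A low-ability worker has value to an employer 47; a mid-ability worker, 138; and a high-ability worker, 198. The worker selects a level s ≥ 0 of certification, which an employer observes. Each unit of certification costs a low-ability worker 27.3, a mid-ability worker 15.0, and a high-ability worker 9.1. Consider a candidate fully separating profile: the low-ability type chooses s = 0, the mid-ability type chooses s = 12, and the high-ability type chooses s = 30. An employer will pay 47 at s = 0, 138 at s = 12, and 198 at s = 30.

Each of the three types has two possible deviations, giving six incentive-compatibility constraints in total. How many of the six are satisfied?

3

High-ability (own payoff 198 − 9.1×30 = -75): to s=0 gives 47 → profitable ✗; to s=12 gives 138 − 9.1×12 = 28.8 → profitable ✗.
Mid-ability (own payoff 138 − 15.0×12 = -42): to s=0 gives 47 → profitable ✗; to s=30 gives 198 − 15.0×30 = -252 → no gain ✓.
Low-ability (own payoff 47): to s=12 gives 138 − 27.3×12 = -189.6 → no gain ✓; to s=30 gives 198 − 27.3×30 = -621 → no gain ✓.
3 of the 6 constraints hold; not an equilibrium.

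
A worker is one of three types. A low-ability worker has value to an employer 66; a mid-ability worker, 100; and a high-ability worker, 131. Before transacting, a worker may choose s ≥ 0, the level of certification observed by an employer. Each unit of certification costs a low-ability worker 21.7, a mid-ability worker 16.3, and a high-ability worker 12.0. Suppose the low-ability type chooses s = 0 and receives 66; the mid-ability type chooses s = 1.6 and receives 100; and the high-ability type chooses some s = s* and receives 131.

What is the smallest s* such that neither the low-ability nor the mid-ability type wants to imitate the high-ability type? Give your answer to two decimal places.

Mid-ability type (on-path payoff 100 − 16.3×1.6 = 73.92) won't mimic when 73.92 ≥ 131 − 16.3·s*, i.e. s* ≥ 3.50.
Low-ability type (on-path payoff 66) won't mimic when 66 ≥ 131 − 21.7·s*, i.e. s* ≥ 3.00.
Both must hold, so s* = max(3.00, 3.50) = 3.50. The mid-ability type's constraint binds.

3.50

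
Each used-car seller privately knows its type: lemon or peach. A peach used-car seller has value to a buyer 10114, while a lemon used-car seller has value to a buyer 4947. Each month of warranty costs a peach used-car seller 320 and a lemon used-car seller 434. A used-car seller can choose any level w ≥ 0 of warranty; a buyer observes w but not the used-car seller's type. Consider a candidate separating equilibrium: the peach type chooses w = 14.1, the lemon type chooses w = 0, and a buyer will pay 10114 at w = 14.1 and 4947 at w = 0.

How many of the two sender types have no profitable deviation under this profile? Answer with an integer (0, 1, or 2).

Lemon type: stay at 0 → 4947; mimic → 10114 − 434 × 14.1 = 3994.6. IC holds (4947 ≥ 3994.6).
Peach type: signal → 10114 − 320 × 14.1 = 5602; deviate to 0 → 4947. IC holds (5602 ≥ 4947).
2 of 2 constraints hold, so this is a separating equilibrium.

2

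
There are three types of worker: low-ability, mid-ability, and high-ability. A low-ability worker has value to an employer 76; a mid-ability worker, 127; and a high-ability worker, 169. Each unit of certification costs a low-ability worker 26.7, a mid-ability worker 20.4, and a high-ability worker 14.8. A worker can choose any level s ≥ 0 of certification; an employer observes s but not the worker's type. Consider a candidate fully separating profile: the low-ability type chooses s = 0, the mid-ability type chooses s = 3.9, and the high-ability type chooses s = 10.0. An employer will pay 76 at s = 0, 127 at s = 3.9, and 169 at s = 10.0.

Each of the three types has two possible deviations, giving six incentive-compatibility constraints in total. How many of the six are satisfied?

Mid-ability (own payoff 127 − 20.4×3.9 = 47.44): to s=0 gives 76 → profitable ✗; to s=10.0 gives 169 − 20.4×10.0 = -35 → no gain ✓.
High-ability (own payoff 169 − 14.8×10.0 = 21): to s=0 gives 76 → profitable ✗; to s=3.9 gives 127 − 14.8×3.9 = 69.28 → profitable ✗.
Low-ability (own payoff 76): to s=3.9 gives 127 − 26.7×3.9 = 22.87 → no gain ✓; to s=10.0 gives 169 − 26.7×10.0 = -98 → no gain ✓.
3 of the 6 constraints hold; not an equilibrium.

3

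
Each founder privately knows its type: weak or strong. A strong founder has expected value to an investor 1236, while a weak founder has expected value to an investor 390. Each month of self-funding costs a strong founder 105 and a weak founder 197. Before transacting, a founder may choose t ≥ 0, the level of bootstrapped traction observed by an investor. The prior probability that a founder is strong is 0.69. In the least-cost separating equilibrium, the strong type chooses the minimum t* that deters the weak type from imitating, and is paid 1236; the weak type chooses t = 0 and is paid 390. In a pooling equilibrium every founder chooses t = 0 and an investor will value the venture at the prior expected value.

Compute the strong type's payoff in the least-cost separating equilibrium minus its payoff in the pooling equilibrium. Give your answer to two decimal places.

Least-cost separating signal: t* solves 390 = 1236 − 197·t*, so t* = (1236 − 390)/197 ≈ 4.2944.
Strong type's separating payoff: 1236 − 105 × t* = 1236 − 105 × (1236 − 390)/197 = 1236 − 88830/197 ≈ 785.0863.
Pooling payoff: 0.69 × 1236 + 0.31 × 390 = 973.74.
Difference: 785.0863 − 973.74 = -188.6537, i.e. -188.65 to two decimal places.
The strong type would prefer the pooling outcome.

-188.65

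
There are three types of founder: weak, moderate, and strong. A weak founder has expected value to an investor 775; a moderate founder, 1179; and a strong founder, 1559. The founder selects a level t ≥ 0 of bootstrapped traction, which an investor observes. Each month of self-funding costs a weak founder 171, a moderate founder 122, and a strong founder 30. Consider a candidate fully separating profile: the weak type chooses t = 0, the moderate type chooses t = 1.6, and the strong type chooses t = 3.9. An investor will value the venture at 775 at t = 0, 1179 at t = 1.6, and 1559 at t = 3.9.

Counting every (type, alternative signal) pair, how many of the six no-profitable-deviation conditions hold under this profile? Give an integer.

Weak (own payoff 775): to t=1.6 gives 1179 − 171×1.6 = 905.4 → profitable ✗; to t=3.9 gives 1559 − 171×3.9 = 892.1 → profitable ✗.
Moderate (own payoff 1179 − 122×1.6 = 983.8): to t=0 gives 775 → no gain ✓; to t=3.9 gives 1559 − 122×3.9 = 1083.2 → profitable ✗.
Strong (own payoff 1559 − 30×3.9 = 1442): to t=0 gives 775 → no gain ✓; to t=1.6 gives 1179 − 30×1.6 = 1131 → no gain ✓.
3 of the 6 constraints hold; not an equilibrium.

3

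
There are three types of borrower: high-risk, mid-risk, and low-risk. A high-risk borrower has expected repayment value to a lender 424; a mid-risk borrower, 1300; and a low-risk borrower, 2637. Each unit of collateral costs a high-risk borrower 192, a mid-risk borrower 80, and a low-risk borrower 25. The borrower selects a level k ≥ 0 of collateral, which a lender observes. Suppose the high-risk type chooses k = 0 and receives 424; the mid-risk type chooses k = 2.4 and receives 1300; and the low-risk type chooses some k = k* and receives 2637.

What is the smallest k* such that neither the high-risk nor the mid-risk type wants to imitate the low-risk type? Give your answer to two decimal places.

High-risk type (on-path payoff 424) won't mimic when 424 ≥ 2637 − 192·k*, i.e. k* ≥ 11.53.
Mid-risk type (on-path payoff 1300 − 80×2.4 = 1108) won't mimic when 1108 ≥ 2637 − 80·k*, i.e. k* ≥ 19.11.
Both must hold, so k* = max(11.53, 19.11) = 19.11. The mid-risk type's constraint binds.

19.11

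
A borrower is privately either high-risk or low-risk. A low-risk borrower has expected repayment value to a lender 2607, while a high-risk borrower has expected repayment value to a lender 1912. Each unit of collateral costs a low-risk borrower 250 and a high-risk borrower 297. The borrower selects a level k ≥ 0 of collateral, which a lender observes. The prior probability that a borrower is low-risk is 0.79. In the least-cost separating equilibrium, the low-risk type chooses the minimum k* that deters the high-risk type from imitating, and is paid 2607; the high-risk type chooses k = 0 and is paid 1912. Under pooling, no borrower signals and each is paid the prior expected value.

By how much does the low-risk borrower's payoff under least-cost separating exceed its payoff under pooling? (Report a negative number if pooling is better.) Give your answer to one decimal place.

Least-cost separating signal: k* solves 1912 = 2607 − 297·k*, so k* = (2607 − 1912)/297 ≈ 2.3401.
Low-risk type's separating payoff: 2607 − 250 × k* = 2607 − 250 × (2607 − 1912)/297 = 2607 − 173750/297 ≈ 2021.983.
Pooling payoff: 0.79 × 2607 + 0.21 × 1912 = 2461.05.
Difference: 2021.983 − 2461.05 = -439.067, i.e. -439.1 to one decimal place.
The low-risk type would prefer the pooling outcome.

-439.1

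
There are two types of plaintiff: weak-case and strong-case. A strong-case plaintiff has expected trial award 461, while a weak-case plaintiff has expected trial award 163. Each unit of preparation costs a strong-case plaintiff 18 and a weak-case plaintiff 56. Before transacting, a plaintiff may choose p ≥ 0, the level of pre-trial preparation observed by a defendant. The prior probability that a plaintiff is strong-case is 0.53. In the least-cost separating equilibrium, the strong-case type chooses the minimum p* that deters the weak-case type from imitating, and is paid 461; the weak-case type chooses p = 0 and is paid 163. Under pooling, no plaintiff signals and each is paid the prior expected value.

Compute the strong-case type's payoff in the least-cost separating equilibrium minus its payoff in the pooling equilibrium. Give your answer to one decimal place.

Least-cost separating signal: p* solves 163 = 461 − 56·p*, so p* = (461 − 163)/56 ≈ 5.3214.
Strong-case type's separating payoff: 461 − 18 × p* = 461 − 18 × (461 − 163)/56 = 461 − 5364/56 ≈ 365.214.
Pooling payoff: 0.53 × 461 + 0.47 × 163 = 320.94.
Difference: 365.214 − 320.94 = 44.274, i.e. 44.3 to one decimal place.
The strong-case type prefers to separate.

44.3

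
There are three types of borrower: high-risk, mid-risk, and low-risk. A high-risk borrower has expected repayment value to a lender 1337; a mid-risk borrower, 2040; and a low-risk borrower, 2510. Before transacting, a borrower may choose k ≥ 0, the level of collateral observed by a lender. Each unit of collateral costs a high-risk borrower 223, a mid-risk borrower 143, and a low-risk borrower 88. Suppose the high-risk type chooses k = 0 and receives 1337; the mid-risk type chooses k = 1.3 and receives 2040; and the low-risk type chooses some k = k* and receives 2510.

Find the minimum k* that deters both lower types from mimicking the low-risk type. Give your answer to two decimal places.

5.26

Mid-risk type (on-path payoff 2040 − 143×1.3 = 1854.1) won't mimic when 1854.1 ≥ 2510 − 143·k*, i.e. k* ≥ 4.59.
High-risk type (on-path payoff 1337) won't mimic when 1337 ≥ 2510 − 223·k*, i.e. k* ≥ 5.26.
Both must hold, so k* = max(5.26, 4.59) = 5.26. The high-risk type's constraint binds.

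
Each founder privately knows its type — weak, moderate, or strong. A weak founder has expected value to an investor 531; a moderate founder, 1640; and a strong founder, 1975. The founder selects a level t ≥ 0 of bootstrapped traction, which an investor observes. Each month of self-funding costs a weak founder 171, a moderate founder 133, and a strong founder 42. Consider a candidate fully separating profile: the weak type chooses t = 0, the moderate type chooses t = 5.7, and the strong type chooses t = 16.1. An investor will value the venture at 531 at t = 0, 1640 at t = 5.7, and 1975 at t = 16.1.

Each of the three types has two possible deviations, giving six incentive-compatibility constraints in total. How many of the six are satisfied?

4

Moderate (own payoff 1640 − 133×5.7 = 881.9): to t=0 gives 531 → no gain ✓; to t=16.1 gives 1975 − 133×16.1 = -166.3 → no gain ✓.
Strong (own payoff 1975 − 42×16.1 = 1298.8): to t=0 gives 531 → no gain ✓; to t=5.7 gives 1640 − 42×5.7 = 1400.6 → profitable ✗.
Weak (own payoff 531): to t=5.7 gives 1640 − 171×5.7 = 665.3 → profitable ✗; to t=16.1 gives 1975 − 171×16.1 = -778.1 → no gain ✓.
4 of the 6 constraints hold; not an equilibrium.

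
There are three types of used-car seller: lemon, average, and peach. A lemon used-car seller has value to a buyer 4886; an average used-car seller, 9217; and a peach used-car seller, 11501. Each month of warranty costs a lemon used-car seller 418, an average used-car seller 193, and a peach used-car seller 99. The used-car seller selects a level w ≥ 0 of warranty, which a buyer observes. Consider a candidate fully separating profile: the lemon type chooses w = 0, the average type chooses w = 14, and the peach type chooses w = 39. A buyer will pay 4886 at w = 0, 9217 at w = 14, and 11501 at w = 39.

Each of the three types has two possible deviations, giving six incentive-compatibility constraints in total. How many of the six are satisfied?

5

Lemon (own payoff 4886): to w=14 gives 9217 − 418×14 = 3365 → no gain ✓; to w=39 gives 11501 − 418×39 = -4801 → no gain ✓.
Average (own payoff 9217 − 193×14 = 6515): to w=0 gives 4886 → no gain ✓; to w=39 gives 11501 − 193×39 = 3974 → no gain ✓.
Peach (own payoff 11501 − 99×39 = 7640): to w=0 gives 4886 → no gain ✓; to w=14 gives 9217 − 99×14 = 7831 → profitable ✗.
5 of the 6 constraints hold; not an equilibrium.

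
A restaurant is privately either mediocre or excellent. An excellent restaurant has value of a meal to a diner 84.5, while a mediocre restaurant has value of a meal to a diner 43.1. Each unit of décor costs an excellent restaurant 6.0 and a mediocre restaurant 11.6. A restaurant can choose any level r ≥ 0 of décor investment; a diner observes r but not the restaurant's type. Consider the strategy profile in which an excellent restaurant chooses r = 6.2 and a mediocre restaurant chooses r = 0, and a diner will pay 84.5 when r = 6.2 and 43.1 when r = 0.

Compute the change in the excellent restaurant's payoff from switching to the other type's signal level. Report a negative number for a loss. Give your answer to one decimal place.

Playing r = 6.2 the excellent restaurant receives 84.5 − 6.0 × 6.2 = 47.3.
Deviating to r = 0 yields 43.1 instead.
Gain from deviating: 43.1 − 47.3 = -4.2.
The gain is negative, so the excellent type's incentive-compatibility constraint is satisfied.

-4.2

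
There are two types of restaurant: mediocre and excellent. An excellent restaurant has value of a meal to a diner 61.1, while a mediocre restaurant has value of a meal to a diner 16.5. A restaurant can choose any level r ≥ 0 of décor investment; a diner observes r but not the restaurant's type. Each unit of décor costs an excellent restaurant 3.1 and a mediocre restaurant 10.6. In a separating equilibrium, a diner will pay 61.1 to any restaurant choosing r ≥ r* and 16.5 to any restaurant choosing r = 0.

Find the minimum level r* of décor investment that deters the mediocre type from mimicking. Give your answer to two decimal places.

4.21

A mediocre restaurant choosing r = 0 receives 16.5.
Imitating at r* instead would pay 61.1 at cost 10.6·r*, netting 61.1 − 10.6·r*.
Indifference: 16.5 = 61.1 − 10.6·r*, so r* = (61.1 − 16.5) / 10.6 ≈ 4.21.
At r* the mediocre type's incentive constraint just binds; the excellent type strictly prefers r* since its per-unit cost is lower.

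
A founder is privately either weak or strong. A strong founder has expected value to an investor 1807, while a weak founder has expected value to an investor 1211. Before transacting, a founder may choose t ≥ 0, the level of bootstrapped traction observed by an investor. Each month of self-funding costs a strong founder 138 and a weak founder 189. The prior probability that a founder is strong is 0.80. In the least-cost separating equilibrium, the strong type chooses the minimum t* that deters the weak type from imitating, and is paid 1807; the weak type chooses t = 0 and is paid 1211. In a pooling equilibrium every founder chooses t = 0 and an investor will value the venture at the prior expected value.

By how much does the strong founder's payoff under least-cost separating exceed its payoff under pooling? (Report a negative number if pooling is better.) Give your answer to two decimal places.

-315.97

Least-cost separating signal: t* solves 1211 = 1807 − 189·t*, so t* = (1807 − 1211)/189 ≈ 3.1534.
Strong type's separating payoff: 1807 − 138 × t* = 1807 − 138 × (1807 − 1211)/189 = 1807 − 82248/189 ≈ 1371.8254.
Pooling payoff: 0.80 × 1807 + 0.20 × 1211 = 1687.8.
Difference: 1371.8254 − 1687.8 = -315.9746, i.e. -315.97 to two decimal places.
The strong type would prefer the pooling outcome.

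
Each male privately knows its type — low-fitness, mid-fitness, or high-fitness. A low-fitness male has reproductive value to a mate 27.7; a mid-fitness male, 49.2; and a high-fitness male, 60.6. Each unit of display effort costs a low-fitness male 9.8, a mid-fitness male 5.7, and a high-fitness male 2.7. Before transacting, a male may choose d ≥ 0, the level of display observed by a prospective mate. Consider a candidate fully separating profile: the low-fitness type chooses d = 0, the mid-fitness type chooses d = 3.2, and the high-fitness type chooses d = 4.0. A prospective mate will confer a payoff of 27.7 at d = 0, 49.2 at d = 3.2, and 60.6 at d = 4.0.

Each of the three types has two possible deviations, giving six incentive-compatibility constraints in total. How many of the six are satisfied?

5

Low-fitness (own payoff 27.7): to d=3.2 gives 49.2 − 9.8×3.2 = 17.84 → no gain ✓; to d=4.0 gives 60.6 − 9.8×4.0 = 21.4 → no gain ✓.
Mid-fitness (own payoff 49.2 − 5.7×3.2 = 30.96): to d=0 gives 27.7 → no gain ✓; to d=4.0 gives 60.6 − 5.7×4.0 = 37.8 → profitable ✗.
High-fitness (own payoff 60.6 − 2.7×4.0 = 49.8): to d=0 gives 27.7 → no gain ✓; to d=3.2 gives 49.2 − 2.7×3.2 = 40.56 → no gain ✓.
5 of the 6 constraints hold; not an equilibrium.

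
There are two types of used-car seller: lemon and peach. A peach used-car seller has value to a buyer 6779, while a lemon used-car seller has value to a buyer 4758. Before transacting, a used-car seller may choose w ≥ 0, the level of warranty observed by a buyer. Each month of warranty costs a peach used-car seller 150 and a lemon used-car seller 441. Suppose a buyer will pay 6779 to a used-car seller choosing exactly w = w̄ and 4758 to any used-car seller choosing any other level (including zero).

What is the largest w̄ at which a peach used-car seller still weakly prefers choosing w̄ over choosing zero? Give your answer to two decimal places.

13.47

Choosing w̄ yields the peach type 6779 − 150·w̄; choosing zero yields 4758.
The peach type is indifferent at 6779 − 150·w̄ = 4758, i.e. w̄ = (6779 − 4758) / 150 ≈ 13.47.
For any w̄ above 13.47 the peach type would rather pool at zero, so separation collapses.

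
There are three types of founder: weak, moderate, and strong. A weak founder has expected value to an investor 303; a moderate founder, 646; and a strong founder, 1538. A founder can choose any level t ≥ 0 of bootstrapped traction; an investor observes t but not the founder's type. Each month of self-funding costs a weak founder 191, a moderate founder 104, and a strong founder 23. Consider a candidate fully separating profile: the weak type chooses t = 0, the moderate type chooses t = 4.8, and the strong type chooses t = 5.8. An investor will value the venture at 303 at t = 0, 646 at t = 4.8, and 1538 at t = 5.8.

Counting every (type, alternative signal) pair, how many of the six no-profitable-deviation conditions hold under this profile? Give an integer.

3

Moderate (own payoff 646 − 104×4.8 = 146.8): to t=0 gives 303 → profitable ✗; to t=5.8 gives 1538 − 104×5.8 = 934.8 → profitable ✗.
Weak (own payoff 303): to t=4.8 gives 646 − 191×4.8 = -270.8 → no gain ✓; to t=5.8 gives 1538 − 191×5.8 = 430.2 → profitable ✗.
Strong (own payoff 1538 − 23×5.8 = 1404.6): to t=0 gives 303 → no gain ✓; to t=4.8 gives 646 − 23×4.8 = 535.6 → no gain ✓.
3 of the 6 constraints hold; not an equilibrium.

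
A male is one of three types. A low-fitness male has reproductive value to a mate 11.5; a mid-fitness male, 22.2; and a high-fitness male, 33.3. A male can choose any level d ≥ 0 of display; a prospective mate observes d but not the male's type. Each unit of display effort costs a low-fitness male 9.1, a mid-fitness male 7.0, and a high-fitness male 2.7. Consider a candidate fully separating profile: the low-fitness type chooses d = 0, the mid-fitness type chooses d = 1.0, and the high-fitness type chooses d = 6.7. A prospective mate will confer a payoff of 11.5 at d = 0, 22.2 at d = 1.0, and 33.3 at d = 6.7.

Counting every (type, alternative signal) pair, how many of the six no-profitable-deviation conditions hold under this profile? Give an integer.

High-fitness (own payoff 33.3 − 2.7×6.7 = 15.21): to d=0 gives 11.5 → no gain ✓; to d=1.0 gives 22.2 − 2.7×1.0 = 19.5 → profitable ✗.
Low-fitness (own payoff 11.5): to d=1.0 gives 22.2 − 9.1×1.0 = 13.1 → profitable ✗; to d=6.7 gives 33.3 − 9.1×6.7 = -27.67 → no gain ✓.
Mid-fitness (own payoff 22.2 − 7.0×1.0 = 15.2): to d=0 gives 11.5 → no gain ✓; to d=6.7 gives 33.3 − 7.0×6.7 = -13.6 → no gain ✓.
4 of the 6 constraints hold; not an equilibrium.

4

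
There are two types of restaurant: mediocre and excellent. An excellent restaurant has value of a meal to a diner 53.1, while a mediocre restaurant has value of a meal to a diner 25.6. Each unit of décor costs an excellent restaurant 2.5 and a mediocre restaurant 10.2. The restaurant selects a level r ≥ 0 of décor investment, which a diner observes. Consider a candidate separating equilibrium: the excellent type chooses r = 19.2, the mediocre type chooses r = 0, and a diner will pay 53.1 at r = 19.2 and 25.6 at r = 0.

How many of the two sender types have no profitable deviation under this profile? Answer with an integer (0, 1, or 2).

1

Mediocre type: stay at 0 → 25.6; mimic → 53.1 − 10.2 × 19.2 = -142.74. IC holds (25.6 ≥ -142.74).
Excellent type: signal → 53.1 − 2.5 × 19.2 = 5.1; deviate to 0 → 25.6. IC fails (5.1 < 25.6).
1 of 2 constraints hold, so this profile is not an equilibrium.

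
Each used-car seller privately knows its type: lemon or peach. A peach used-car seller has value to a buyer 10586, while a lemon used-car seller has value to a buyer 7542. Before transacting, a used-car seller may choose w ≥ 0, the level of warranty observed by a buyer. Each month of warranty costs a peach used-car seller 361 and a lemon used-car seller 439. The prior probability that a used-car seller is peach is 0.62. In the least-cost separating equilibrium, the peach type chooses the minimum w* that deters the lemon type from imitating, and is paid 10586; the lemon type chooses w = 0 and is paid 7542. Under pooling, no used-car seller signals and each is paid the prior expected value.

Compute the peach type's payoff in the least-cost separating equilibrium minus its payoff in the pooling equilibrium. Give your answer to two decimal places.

Least-cost separating signal: w* solves 7542 = 10586 − 439·w*, so w* = (10586 − 7542)/439 ≈ 6.9339.
Peach type's separating payoff: 10586 − 361 × w* = 10586 − 361 × (10586 − 7542)/439 = 10586 − 1098884/439 ≈ 8082.8474.
Pooling payoff: 0.62 × 10586 + 0.38 × 7542 = 9429.28.
Difference: 8082.8474 − 9429.28 = -1346.4326, i.e. -1346.43 to two decimal places.
The peach type would prefer the pooling outcome.

-1346.43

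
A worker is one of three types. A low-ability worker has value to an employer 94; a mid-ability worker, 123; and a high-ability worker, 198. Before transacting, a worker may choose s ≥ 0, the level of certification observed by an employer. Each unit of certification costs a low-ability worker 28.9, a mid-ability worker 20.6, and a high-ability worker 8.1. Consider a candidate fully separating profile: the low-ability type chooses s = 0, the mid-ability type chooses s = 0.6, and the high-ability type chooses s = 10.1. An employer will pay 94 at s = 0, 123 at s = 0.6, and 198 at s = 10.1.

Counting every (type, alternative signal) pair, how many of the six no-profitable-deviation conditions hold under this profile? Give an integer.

4

Low-ability (own payoff 94): to s=0.6 gives 123 − 28.9×0.6 = 105.66 → profitable ✗; to s=10.1 gives 198 − 28.9×10.1 = -93.89 → no gain ✓.
Mid-ability (own payoff 123 − 20.6×0.6 = 110.64): to s=0 gives 94 → no gain ✓; to s=10.1 gives 198 − 20.6×10.1 = -10.06 → no gain ✓.
High-ability (own payoff 198 − 8.1×10.1 = 116.19): to s=0 gives 94 → no gain ✓; to s=0.6 gives 123 − 8.1×0.6 = 118.14 → profitable ✗.
4 of the 6 constraints hold; not an equilibrium.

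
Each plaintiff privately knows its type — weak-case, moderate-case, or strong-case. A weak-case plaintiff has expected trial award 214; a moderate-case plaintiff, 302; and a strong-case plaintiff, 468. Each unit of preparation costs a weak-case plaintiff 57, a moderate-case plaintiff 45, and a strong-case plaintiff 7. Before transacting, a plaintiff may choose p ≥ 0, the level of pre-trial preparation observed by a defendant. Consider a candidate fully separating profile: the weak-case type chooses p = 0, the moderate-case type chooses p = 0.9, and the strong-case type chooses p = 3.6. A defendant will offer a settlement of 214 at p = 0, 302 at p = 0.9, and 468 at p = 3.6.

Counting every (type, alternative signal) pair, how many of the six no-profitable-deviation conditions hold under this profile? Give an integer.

Strong-case (own payoff 468 − 7×3.6 = 442.8): to p=0 gives 214 → no gain ✓; to p=0.9 gives 302 − 7×0.9 = 295.7 → no gain ✓.
Weak-case (own payoff 214): to p=0.9 gives 302 − 57×0.9 = 250.7 → profitable ✗; to p=3.6 gives 468 − 57×3.6 = 262.8 → profitable ✗.
Moderate-case (own payoff 302 − 45×0.9 = 261.5): to p=0 gives 214 → no gain ✓; to p=3.6 gives 468 − 45×3.6 = 306 → profitable ✗.
3 of the 6 constraints hold; not an equilibrium.

3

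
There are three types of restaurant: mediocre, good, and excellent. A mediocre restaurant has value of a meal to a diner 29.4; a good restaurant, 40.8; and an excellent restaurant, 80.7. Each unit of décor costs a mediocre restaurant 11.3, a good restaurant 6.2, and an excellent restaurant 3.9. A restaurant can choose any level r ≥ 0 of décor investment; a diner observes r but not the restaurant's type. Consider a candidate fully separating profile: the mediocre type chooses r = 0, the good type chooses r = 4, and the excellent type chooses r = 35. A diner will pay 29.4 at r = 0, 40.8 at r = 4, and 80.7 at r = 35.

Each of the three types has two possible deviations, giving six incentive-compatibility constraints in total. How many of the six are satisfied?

Mediocre (own payoff 29.4): to r=4 gives 40.8 − 11.3×4 = -4.4 → no gain ✓; to r=35 gives 80.7 − 11.3×35 = -314.8 → no gain ✓.
Excellent (own payoff 80.7 − 3.9×35 = -55.8): to r=0 gives 29.4 → profitable ✗; to r=4 gives 40.8 − 3.9×4 = 25.2 → profitable ✗.
Good (own payoff 40.8 − 6.2×4 = 16): to r=0 gives 29.4 → profitable ✗; to r=35 gives 80.7 − 6.2×35 = -136.3 → no gain ✓.
3 of the 6 constraints hold; not an equilibrium.

3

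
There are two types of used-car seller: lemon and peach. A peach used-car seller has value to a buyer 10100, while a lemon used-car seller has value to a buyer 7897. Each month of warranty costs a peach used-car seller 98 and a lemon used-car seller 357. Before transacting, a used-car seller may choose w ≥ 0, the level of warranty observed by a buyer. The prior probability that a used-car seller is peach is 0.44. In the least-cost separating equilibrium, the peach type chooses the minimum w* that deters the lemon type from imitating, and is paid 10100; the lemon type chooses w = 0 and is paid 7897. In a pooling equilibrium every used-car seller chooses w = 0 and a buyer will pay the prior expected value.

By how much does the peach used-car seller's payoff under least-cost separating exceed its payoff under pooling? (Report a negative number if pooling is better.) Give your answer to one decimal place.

Least-cost separating signal: w* solves 7897 = 10100 − 357·w*, so w* = (10100 − 7897)/357 ≈ 6.1709.
Peach type's separating payoff: 10100 − 98 × w* = 10100 − 98 × (10100 − 7897)/357 = 10100 − 215894/357 ≈ 9495.255.
Pooling payoff: 0.44 × 10100 + 0.56 × 7897 = 8866.32.
Difference: 9495.255 − 8866.32 = 628.935, i.e. 628.9 to one decimal place.
The peach type prefers to separate.

628.9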